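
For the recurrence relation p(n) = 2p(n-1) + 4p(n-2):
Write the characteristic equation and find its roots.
Substitute p(n) = rⁿ and divide through by rⁿ⁻²: r² - 2r - 4 = 0
Discriminant: 2² + 4·4 = 20, not a perfect square, so by the quadratic formula r = (2 ± √20)/2.
General solution: p(n) = A·r₁ⁿ + B·r₂ⁿ where r₁,r₂ = (2 ± √20)/2

Characteristic: r² - 2r - 4 = 0, Roots: r = (2 ± √20)/2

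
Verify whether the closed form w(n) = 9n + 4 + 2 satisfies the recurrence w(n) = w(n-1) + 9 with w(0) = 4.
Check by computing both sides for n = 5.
From the recurrence with w(0) = 4:
  w(0) = 4, w(1) = 13, w(2) = 22, w(3) = 31, w(4) = 40, w(5) = 49
  so the recurrence gives w(5) = 49.
From the proposed closed form w(n) = 9n + 4 + 2:
  w(5) = 51.
The recurrence gives 49 but the closed form gives 51, so the closed form does not satisfy the recurrence.

No, the closed form is incorrect.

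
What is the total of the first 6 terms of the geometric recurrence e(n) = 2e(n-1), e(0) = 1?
Computing the sequence terms: 1, 2, 4, 8, 16, 32
Adding these values together:

63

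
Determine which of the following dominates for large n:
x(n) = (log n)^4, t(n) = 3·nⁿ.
Comparing growth rates:
Growth-rate hierarchy: log n ≺ any polynomial ≺ any exponential cⁿ (c>1) ≺ n! ≺ nⁿ.
super-exponential nⁿ dominates polylogarithmic (log n)^4 asymptotically.

t(n) grows faster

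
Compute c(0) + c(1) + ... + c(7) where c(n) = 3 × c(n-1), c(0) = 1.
Computing the sequence terms: 1, 3, 9, 27, 81, 243, 729, 2187
Adding these values together:

3280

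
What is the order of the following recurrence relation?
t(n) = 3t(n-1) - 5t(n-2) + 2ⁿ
The order is the largest lag k for which t(n-k) appears. Here the deepest term is t(n-2) (the 2ⁿ term is non-homogeneous and does not affect the order), so the order is 2.

Order 2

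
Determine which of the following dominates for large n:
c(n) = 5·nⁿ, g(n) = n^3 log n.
Comparing growth rates:
Growth-rate hierarchy: log n ≺ any polynomial ≺ any exponential cⁿ (c>1) ≺ n! ≺ nⁿ.
super-exponential nⁿ dominates polynomial degree 3 (with log factor) asymptotically.

c(n) grows faster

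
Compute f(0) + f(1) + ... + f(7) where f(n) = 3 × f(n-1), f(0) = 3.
Computing the sequence terms: 3, 9, 27, 81, 243, 729, 2187, 6561
Adding these values together:

9840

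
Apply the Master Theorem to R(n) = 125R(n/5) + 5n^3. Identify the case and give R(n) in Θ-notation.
Master Theorem template: R(n) = a·R(n/b) + f(n).
Here: a=125, b=5, f(n)=5n^3
Compute log_b(a) = log_5(125) = 3.
f(n) = 5n^3 = Θ(n^3). Case 2: R(n) = Θ(n^3 log n).

Case 2: R(n) = Θ(n^3 log n)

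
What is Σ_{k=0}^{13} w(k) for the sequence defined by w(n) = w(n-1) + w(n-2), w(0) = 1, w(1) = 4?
Computing the sequence terms: 1, 4, 5, 9, 14, 23, 37, 60, 97, 157, 254, 411, 665, 1076
Adding these values together:

2813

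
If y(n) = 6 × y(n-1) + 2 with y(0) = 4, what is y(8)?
Computing step by step:
y(0) = 4
y(1) = 6 × 4 + 2 = 26
y(2) = 6 × 26 + 2 = 158
y(3) = 6 × 158 + 2 = 950
y(4) = 6 × 950 + 2 = 5702
y(5) = 6 × 5702 + 2 = 34214
y(6) = 6 × 34214 + 2 = 205286
y(7) = 6 × 205286 + 2 = 1231718
y(8) = 6 × 1231718 + 2 = 7390310

7390310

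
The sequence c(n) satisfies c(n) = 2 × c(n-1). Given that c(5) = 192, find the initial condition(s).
In general c(n) = 2ⁿ · c(0). At n = 5: c(0) = c(5) / 2^5 = 192 / 32 = 6.

c(0) = 6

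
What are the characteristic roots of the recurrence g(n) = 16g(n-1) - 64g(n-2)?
Substitute g(n) = rⁿ and divide through by rⁿ⁻²: r² - 16r + 64 = 0
Factor: (r - 8)² = 0, so r = 8 (double root).
General solution: g(n) = (A + Bn)·8ⁿ

Characteristic: r² - 16r + 64 = 0, Roots: r = 8 (double root)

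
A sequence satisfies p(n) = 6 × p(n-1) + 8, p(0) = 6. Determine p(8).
Computing step by step:
p(0) = 6
p(1) = 6 × 6 + 8 = 44
p(2) = 6 × 44 + 8 = 272
p(3) = 6 × 272 + 8 = 1640
p(4) = 6 × 1640 + 8 = 9848
p(5) = 6 × 9848 + 8 = 59096
p(6) = 6 × 59096 + 8 = 354584
p(7) = 6 × 354584 + 8 = 2127512
p(8) = 6 × 2127512 + 8 = 12765080

12765080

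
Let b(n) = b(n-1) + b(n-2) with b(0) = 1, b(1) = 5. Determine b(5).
Computing the sequence terms:
1, 5, 6, 11, 17, 28

28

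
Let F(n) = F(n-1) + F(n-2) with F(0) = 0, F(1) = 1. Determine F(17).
Computing the sequence terms:
0, 1, 1, 2, 3, 5, 8, 13, 21, 34, 55, 89, 144, 233, 377, 610, 987, 1597

1597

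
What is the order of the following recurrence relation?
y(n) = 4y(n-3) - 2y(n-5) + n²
The order is the largest lag k for which y(n-k) appears. Here the deepest term is y(n-5) (the n² term is non-homogeneous and does not affect the order), so the order is 5.

Order 5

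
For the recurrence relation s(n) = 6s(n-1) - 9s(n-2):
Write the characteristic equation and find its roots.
Substitute s(n) = rⁿ and divide through by rⁿ⁻²: r² - 6r + 9 = 0
Factor: (r - 3)² = 0, so r = 3 (double root).
General solution: s(n) = (A + Bn)·3ⁿ

Characteristic: r² - 6r + 9 = 0, Roots: r = 3 (double root)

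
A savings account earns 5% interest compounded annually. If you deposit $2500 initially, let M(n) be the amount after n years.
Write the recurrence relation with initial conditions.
Each year the balance grows by 5%, i.e. is multiplied by 1 + 5/100 = 1.05, so M(n) = 1.05 × M(n-1). The initial deposit gives M(0) = 2500.
Unrolling gives the closed form M(n) = 2500 × (1.05)ⁿ.

M(n) = 1.05 × M(n-1), M(0) = 2500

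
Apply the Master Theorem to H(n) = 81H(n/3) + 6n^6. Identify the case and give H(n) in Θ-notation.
Master Theorem template: H(n) = a·H(n/b) + f(n).
Here: a=81, b=3, f(n)=6n^6
Compute log_b(a) = log_3(81) = 4.
f(n) = 6n^6 = Ω(n^(4+ε)) with ε = 2, and the regularity condition holds (a·f(n/b) = (a/b^6)·f(n) with a/b^6 = 3^-2 < 1). Case 3: H(n) = Θ(f(n)) = Θ(n^6).

Case 3: H(n) = Θ(n^6)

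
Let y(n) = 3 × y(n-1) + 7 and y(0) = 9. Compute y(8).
Computing step by step:
y(0) = 9
y(1) = 3 × 9 + 7 = 34
y(2) = 3 × 34 + 7 = 109
y(3) = 3 × 109 + 7 = 334
y(4) = 3 × 334 + 7 = 1009
y(5) = 3 × 1009 + 7 = 3034
y(6) = 3 × 3034 + 7 = 9109
y(7) = 3 × 9109 + 7 = 27334
y(8) = 3 × 27334 + 7 = 82009

82009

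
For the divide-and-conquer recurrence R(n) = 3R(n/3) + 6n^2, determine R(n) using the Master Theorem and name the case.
Master Theorem template: R(n) = a·R(n/b) + f(n).
Here: a=3, b=3, f(n)=6n^2
Compute log_b(a) = log_3(3) = 1.
f(n) = 6n^2 = Ω(n^(1+ε)) with ε = 1, and the regularity condition holds (a·f(n/b) = (a/b^2)·f(n) with a/b^2 = 3^-1 < 1). Case 3: R(n) = Θ(f(n)) = Θ(n^2).

Case 3: R(n) = Θ(n^2)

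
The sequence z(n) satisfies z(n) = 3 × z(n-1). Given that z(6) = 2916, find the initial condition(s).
In general z(n) = 3ⁿ · z(0). At n = 6: z(0) = z(6) / 3^6 = 2916 / 729 = 4.

z(0) = 4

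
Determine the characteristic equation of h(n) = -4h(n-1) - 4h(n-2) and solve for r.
Substitute h(n) = rⁿ and divide through by rⁿ⁻²: r² + 4r + 4 = 0
Factor: (r + 2)² = 0, so r = -2 (double root).
General solution: h(n) = (A + Bn)·(-2)ⁿ

Characteristic: r² + 4r + 4 = 0, Roots: r = -2 (double root)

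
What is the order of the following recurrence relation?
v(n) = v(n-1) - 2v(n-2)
The order is the largest lag k for which v(n-k) appears. Here the deepest term is v(n-2), so the order is 2.

Order 2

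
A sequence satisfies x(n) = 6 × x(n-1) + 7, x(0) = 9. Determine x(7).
Computing step by step:
x(0) = 9
x(1) = 6 × 9 + 7 = 61
x(2) = 6 × 61 + 7 = 373
x(3) = 6 × 373 + 7 = 2245
x(4) = 6 × 2245 + 7 = 13477
x(5) = 6 × 13477 + 7 = 80869
x(6) = 6 × 80869 + 7 = 485221
x(7) = 6 × 485221 + 7 = 2911333

2911333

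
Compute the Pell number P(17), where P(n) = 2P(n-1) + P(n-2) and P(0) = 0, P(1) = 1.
Computing the sequence terms:
0, 1, 2, 5, 12, 29, 70, 169, 408, 985, 2378, 5741, 13860, 33461, 80782, 195025, 470832, 1136689

1136689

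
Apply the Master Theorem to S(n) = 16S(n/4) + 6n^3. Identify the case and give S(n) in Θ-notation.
Master Theorem template: S(n) = a·S(n/b) + f(n).
Here: a=16, b=4, f(n)=6n^3
Compute log_b(a) = log_4(16) = 2.
f(n) = 6n^3 = Ω(n^(2+ε)) with ε = 1, and the regularity condition holds (a·f(n/b) = (a/b^3)·f(n) with a/b^3 = 4^-1 < 1). Case 3: S(n) = Θ(f(n)) = Θ(n^3).

Case 3: S(n) = Θ(n^3)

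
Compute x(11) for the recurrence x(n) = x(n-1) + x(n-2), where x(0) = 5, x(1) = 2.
Computing the sequence terms:
5, 2, 7, 9, 16, 25, 41, 66, 107, 173, 280, 453

453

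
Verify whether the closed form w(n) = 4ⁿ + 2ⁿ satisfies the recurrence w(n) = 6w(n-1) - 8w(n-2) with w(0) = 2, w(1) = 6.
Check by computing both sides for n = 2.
From the recurrence with w(0) = 2, w(1) = 6:
  w(0) = 2, w(1) = 6, w(2) = 20
  so the recurrence gives w(2) = 20.
From the proposed closed form w(n) = 4ⁿ + 2ⁿ:
  w(2) = 20.
Both sides give 20 at n = 2, and the initial condition(s) match, so the closed form is consistent.

Yes, the closed form is correct.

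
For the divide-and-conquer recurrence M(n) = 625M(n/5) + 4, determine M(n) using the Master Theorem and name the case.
Master Theorem template: M(n) = a·M(n/b) + f(n).
Here: a=625, b=5, f(n)=4
Compute log_b(a) = log_5(625) = 4.
f(n) = 4 = O(n^(4-ε)) with ε = 4. Case 1: M(n) = Θ(n^log_b(a)) = Θ(n^4).

Case 1: M(n) = Θ(n^4)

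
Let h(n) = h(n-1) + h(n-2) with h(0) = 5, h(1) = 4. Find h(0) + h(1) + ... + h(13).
Computing the sequence terms: 5, 4, 9, 13, 22, 35, 57, 92, 149, 241, 390, 631, 1021, 1652
Adding these values together:

4321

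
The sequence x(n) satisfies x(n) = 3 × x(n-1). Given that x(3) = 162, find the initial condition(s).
In general x(n) = 3ⁿ · x(0). At n = 3: x(0) = x(3) / 3^3 = 162 / 27 = 6.

x(0) = 6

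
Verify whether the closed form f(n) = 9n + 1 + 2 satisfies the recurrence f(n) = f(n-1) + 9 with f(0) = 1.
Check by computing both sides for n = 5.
From the recurrence with f(0) = 1:
  f(0) = 1, f(1) = 10, f(2) = 19, f(3) = 28, f(4) = 37, f(5) = 46
  so the recurrence gives f(5) = 46.
From the proposed closed form f(n) = 9n + 1 + 2:
  f(5) = 48.
The recurrence gives 46 but the closed form gives 48, so the closed form does not satisfy the recurrence.

No, the closed form is incorrect.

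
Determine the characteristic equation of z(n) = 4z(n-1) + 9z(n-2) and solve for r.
Substitute z(n) = rⁿ and divide through by rⁿ⁻²: r² - 4r - 9 = 0
Discriminant: 4² + 4·9 = 52, not a perfect square, so by the quadratic formula r = (4 ± √52)/2.
General solution: z(n) = A·r₁ⁿ + B·r₂ⁿ where r₁,r₂ = (4 ± √52)/2

Characteristic: r² - 4r - 9 = 0, Roots: r = (4 ± √52)/2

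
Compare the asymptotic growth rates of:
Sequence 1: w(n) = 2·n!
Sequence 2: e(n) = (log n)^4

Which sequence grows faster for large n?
Comparing growth rates:
Growth-rate hierarchy: log n ≺ any polynomial ≺ any exponential cⁿ (c>1) ≺ n! ≺ nⁿ.
factorial dominates polylogarithmic (log n)^4 asymptotically.

w(n) grows faster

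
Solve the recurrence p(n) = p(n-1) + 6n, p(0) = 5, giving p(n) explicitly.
Recurrence: p(n) = p(n-1) + 6n, initial: p(0) = 5.
Telescoping: p(n) = p(0) + 6·Σᵢ₌₁ⁿ i = 5 + 6·n(n+1)/2.

p(n) = 6·n(n+1)/2 + 5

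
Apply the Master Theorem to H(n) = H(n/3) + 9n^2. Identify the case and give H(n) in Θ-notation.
Master Theorem template: H(n) = a·H(n/b) + f(n).
Here: a=1, b=3, f(n)=9n^2
Compute log_b(a) = log_3(1) = 0.
f(n) = 9n^2 = Ω(n^(0+ε)) with ε = 2, and the regularity condition holds (a·f(n/b) = (a/b^2)·f(n) with a/b^2 = 3^-2 < 1). Case 3: H(n) = Θ(f(n)) = Θ(n^2).

Case 3: H(n) = Θ(n^2)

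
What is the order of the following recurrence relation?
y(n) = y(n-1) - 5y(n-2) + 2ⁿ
The order is the largest lag k for which y(n-k) appears. Here the deepest term is y(n-2) (the 2ⁿ term is non-homogeneous and does not affect the order), so the order is 2.

Order 2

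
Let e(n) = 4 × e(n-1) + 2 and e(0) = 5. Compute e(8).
Computing step by step:
e(0) = 5
e(1) = 4 × 5 + 2 = 22
e(2) = 4 × 22 + 2 = 90
e(3) = 4 × 90 + 2 = 362
e(4) = 4 × 362 + 2 = 1450
e(5) = 4 × 1450 + 2 = 5802
e(6) = 4 × 5802 + 2 = 23210
e(7) = 4 × 23210 + 2 = 92842
e(8) = 4 × 92842 + 2 = 371370

371370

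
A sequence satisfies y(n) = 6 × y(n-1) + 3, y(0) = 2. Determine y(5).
Computing step by step:
y(0) = 2
y(1) = 6 × 2 + 3 = 15
y(2) = 6 × 15 + 3 = 93
y(3) = 6 × 93 + 3 = 561
y(4) = 6 × 561 + 3 = 3369
y(5) = 6 × 3369 + 3 = 20217

20217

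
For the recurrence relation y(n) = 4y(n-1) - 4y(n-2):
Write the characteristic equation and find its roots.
Substitute y(n) = rⁿ and divide through by rⁿ⁻²: r² - 4r + 4 = 0
Factor: (r - 2)² = 0, so r = 2 (double root).
General solution: y(n) = (A + Bn)·2ⁿ

Characteristic: r² - 4r + 4 = 0, Roots: r = 2 (double root)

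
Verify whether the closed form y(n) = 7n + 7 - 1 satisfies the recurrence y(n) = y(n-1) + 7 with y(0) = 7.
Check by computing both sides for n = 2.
From the recurrence with y(0) = 7:
  y(0) = 7, y(1) = 14, y(2) = 21
  so the recurrence gives y(2) = 21.
From the proposed closed form y(n) = 7n + 7 - 1:
  y(2) = 20.
The recurrence gives 21 but the closed form gives 20, so the closed form does not satisfy the recurrence.

No, the closed form is incorrect.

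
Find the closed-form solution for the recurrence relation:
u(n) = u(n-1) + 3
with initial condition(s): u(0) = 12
Recurrence: u(n) = u(n-1) + 3, initial: u(0) = 12.
Each step adds 3, so u(n) = u(0) + 3n = 3n + 12.

u(n) = 3n + 12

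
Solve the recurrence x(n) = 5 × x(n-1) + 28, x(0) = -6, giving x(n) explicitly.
Recurrence: x(n) = 5 × x(n-1) + 28, initial: x(0) = -6.
Try x(n) = A·5ⁿ + C. Substituting: A·5ⁿ + C = 5(A·5ⁿ⁻¹ + C) + 28 = A·5ⁿ + 5C + 28, so C = 5C + 28, giving C = -7. Then x(0) = A - 7 = -6 gives A = 1.

x(n) = 5ⁿ - 7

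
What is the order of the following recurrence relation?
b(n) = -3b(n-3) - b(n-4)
The order is the largest lag k for which b(n-k) appears. Here the deepest term is b(n-4), so the order is 4.

Order 4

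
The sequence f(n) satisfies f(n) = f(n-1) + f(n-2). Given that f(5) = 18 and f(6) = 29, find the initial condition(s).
Work backwards using f(k) = f(k+2) - f(k+1):
f(4) = f(6) - f(5) = 29 - 18 = 11
f(3) = f(5) - f(4) = 18 - 11 = 7
f(2) = f(4) - f(3) = 11 - 7 = 4
f(1) = f(3) - f(2) = 7 - 4 = 3
f(0) = f(2) - f(1) = 4 - 3 = 1

f(0) = 1, f(1) = 3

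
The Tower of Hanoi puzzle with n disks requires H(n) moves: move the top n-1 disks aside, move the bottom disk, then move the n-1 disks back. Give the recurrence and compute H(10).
Moving n disks = move the top n-1 disks aside (H(n-1) moves) + move the largest disk (1 move) + move the n-1 disks back on top (H(n-1) moves), so H(n) = 2H(n-1) + 1, with H(1) = 1 (a single disk takes one move).
First terms: 1, 3, 7, 15, 31, 63, … — each is one less than a power of 2. Indeed H(n) + 1 = 2(H(n-1) + 1) with H(1) + 1 = 2, so H(n) + 1 = 2ⁿ and H(n) = 2ⁿ - 1.
Hence H(10) = 2^10 - 1 = 1024 - 1 = 1023.

H(n) = 2H(n-1) + 1, H(1) = 1; H(10) = 1023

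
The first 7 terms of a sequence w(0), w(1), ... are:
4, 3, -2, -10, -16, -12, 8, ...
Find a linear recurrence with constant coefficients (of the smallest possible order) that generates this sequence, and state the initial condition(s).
Look for the lowest-order linear relation among consecutive terms.
Observation: w(n) - 2·w(n-1) - (-2)·w(n-2) = 0 holds for the shown terms, and no order-1 relation w(n) = α·w(n-1) + β fits.
Check at n=3: 2·-2 + (-2)·3 = -10. ✓

w(n) = 2w(n-1) - 2w(n-2), w(0) = 4, w(1) = 3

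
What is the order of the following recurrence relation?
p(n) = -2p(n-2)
The order is the largest lag k for which p(n-k) appears. Here the deepest term is p(n-2), so the order is 2.

Order 2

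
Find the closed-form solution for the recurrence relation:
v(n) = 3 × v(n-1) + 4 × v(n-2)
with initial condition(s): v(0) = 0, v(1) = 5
Recurrence: v(n) = 3 × v(n-1) + 4 × v(n-2), initial: v(0) = 0, v(1) = 5.
Characteristic equation: r² - 3r - 4 = 0, which factors as (r - 4)(r + 1) = 0, so r = 4, -1. General solution v(n) = A·4ⁿ + B·(-1)ⁿ. From v(0) = 0: A + B = 0. From v(1) = 5: 4A - 1B = 5. Solving gives A = 1, B = -1.

v(n) = 4ⁿ - (-1)ⁿ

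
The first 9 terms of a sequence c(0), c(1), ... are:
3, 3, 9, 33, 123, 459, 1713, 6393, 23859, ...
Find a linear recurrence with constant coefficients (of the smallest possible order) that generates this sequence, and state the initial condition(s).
Look for the lowest-order linear relation among consecutive terms.
Observation: c(n) - 4·c(n-1) - (-1)·c(n-2) = 0 holds for the shown terms, and no order-1 relation c(n) = α·c(n-1) + β fits.
Check at n=3: 4·9 + (-1)·3 = 33. ✓

c(n) = 4c(n-1) - c(n-2), c(0) = 3, c(1) = 3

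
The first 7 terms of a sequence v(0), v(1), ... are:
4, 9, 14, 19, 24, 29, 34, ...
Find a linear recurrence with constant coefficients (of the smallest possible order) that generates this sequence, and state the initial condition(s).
Look for the lowest-order linear relation among consecutive terms.
Observation: consecutive differences are constant (= 5).
Check at n=2: 1·9 + 5 = 14. ✓

v(n) = v(n-1) + 5, v(0) = 4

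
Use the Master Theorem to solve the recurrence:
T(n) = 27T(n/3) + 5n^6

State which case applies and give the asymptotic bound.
Master Theorem template: T(n) = a·T(n/b) + f(n).
Here: a=27, b=3, f(n)=5n^6
Compute log_b(a) = log_3(27) = 3.
f(n) = 5n^6 = Ω(n^(3+ε)) with ε = 3, and the regularity condition holds (a·f(n/b) = (a/b^6)·f(n) with a/b^6 = 3^-3 < 1). Case 3: T(n) = Θ(f(n)) = Θ(n^6).

Case 3: T(n) = Θ(n^6)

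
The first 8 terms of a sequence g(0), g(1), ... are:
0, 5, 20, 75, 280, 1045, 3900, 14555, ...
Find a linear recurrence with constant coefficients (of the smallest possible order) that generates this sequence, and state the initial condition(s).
Look for the lowest-order linear relation among consecutive terms.
Observation: g(n) - 4·g(n-1) - (-1)·g(n-2) = 0 holds for the shown terms, and no order-1 relation g(n) = α·g(n-1) + β fits.
Check at n=3: 4·20 + (-1)·5 = 75. ✓

g(n) = 4g(n-1) - g(n-2), g(0) = 0, g(1) = 5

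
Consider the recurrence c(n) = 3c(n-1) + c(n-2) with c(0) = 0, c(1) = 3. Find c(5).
Computing the sequence terms:
0, 3, 9, 30, 99, 327

327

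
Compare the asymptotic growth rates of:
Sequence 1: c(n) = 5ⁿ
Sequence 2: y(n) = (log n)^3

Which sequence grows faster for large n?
Comparing growth rates:
Growth-rate hierarchy: log n ≺ any polynomial ≺ any exponential cⁿ (c>1) ≺ n! ≺ nⁿ.
exponential base 5 dominates polylogarithmic (log n)^3 asymptotically.

c(n) grows faster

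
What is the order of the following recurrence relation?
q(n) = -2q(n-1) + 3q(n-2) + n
The order is the largest lag k for which q(n-k) appears. Here the deepest term is q(n-2) (the n term is non-homogeneous and does not affect the order), so the order is 2.

Order 2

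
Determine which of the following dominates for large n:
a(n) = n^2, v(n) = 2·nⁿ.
Comparing growth rates:
Growth-rate hierarchy: log n ≺ any polynomial ≺ any exponential cⁿ (c>1) ≺ n! ≺ nⁿ.
super-exponential nⁿ dominates polynomial degree 2 asymptotically.

v(n) grows faster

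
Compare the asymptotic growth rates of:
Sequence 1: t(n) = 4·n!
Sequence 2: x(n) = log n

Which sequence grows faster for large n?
Comparing growth rates:
Growth-rate hierarchy: log n ≺ any polynomial ≺ any exponential cⁿ (c>1) ≺ n! ≺ nⁿ.
factorial dominates logarithmic asymptotically.

t(n) grows faster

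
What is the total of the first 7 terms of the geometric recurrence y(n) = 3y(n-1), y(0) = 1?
Computing the sequence terms: 1, 3, 9, 27, 81, 243, 729
Adding these values together:

1093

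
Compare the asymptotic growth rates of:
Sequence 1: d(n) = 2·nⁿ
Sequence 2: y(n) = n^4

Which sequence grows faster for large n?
Comparing growth rates:
Growth-rate hierarchy: log n ≺ any polynomial ≺ any exponential cⁿ (c>1) ≺ n! ≺ nⁿ.
super-exponential nⁿ dominates polynomial degree 4 asymptotically.

d(n) grows faster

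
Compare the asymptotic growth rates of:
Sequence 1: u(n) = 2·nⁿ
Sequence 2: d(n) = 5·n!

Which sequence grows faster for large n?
Comparing growth rates:
Growth-rate hierarchy: log n ≺ any polynomial ≺ any exponential cⁿ (c>1) ≺ n! ≺ nⁿ.
super-exponential nⁿ dominates factorial asymptotically.

u(n) grows faster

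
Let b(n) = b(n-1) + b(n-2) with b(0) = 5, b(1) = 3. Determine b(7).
Computing the sequence terms:
5, 3, 8, 11, 19, 30, 49, 79

79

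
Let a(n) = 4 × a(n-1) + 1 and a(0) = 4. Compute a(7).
Computing step by step:
a(0) = 4
a(1) = 4 × 4 + 1 = 17
a(2) = 4 × 17 + 1 = 69
a(3) = 4 × 69 + 1 = 277
a(4) = 4 × 277 + 1 = 1109
a(5) = 4 × 1109 + 1 = 4437
a(6) = 4 × 4437 + 1 = 17749
a(7) = 4 × 17749 + 1 = 70997

70997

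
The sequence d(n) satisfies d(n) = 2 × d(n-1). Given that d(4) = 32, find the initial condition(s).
In general d(n) = 2ⁿ · d(0). At n = 4: d(0) = d(4) / 2^4 = 32 / 16 = 2.

d(0) = 2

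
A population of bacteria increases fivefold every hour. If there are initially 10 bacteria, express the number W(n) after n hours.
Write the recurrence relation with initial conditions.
Each hour multiplies the count by 5, so the count after n hours depends only on the count after n-1 hours: W(n) = 5 × W(n-1). The starting count gives W(0) = 10.
Unrolling n times gives the closed form W(n) = 10 × 5ⁿ.

W(n) = 5 × W(n-1), W(0) = 10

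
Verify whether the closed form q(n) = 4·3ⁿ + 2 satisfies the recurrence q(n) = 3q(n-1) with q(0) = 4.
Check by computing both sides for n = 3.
From the recurrence with q(0) = 4:
  q(0) = 4, q(1) = 12, q(2) = 36, q(3) = 108
  so the recurrence gives q(3) = 108.
From the proposed closed form q(n) = 4·3ⁿ + 2:
  q(3) = 110.
The recurrence gives 108 but the closed form gives 110, so the closed form does not satisfy the recurrence.

No, the closed form is incorrect.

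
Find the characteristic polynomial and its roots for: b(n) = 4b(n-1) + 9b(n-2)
Substitute b(n) = rⁿ and divide through by rⁿ⁻²: r² - 4r - 9 = 0
Discriminant: 4² + 4·9 = 52, not a perfect square, so by the quadratic formula r = (4 ± √52)/2.
General solution: b(n) = A·r₁ⁿ + B·r₂ⁿ where r₁,r₂ = (4 ± √52)/2

Characteristic: r² - 4r - 9 = 0, Roots: r = (4 ± √52)/2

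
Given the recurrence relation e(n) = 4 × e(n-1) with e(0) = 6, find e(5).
Computing step by step:
e(0) = 6
e(1) = 4 × 6 = 24
e(2) = 4 × 24 = 96
e(3) = 4 × 96 = 384
e(4) = 4 × 384 = 1536
e(5) = 4 × 1536 = 6144

6144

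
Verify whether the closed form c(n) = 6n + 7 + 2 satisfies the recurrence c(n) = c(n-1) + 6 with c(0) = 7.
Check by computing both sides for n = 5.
From the recurrence with c(0) = 7:
  c(0) = 7, c(1) = 13, c(2) = 19, c(3) = 25, c(4) = 31, c(5) = 37
  so the recurrence gives c(5) = 37.
From the proposed closed form c(n) = 6n + 7 + 2:
  c(5) = 39.
The recurrence gives 37 but the closed form gives 39, so the closed form does not satisfy the recurrence.

No, the closed form is incorrect.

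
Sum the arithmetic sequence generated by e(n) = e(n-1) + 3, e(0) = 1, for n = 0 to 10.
Computing the sequence terms: 1, 4, 7, 10, 13, 16, 19, 22, 25, 28, 31
Adding these values together:

176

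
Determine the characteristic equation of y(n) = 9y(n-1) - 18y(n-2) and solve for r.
Substitute y(n) = rⁿ and divide through by rⁿ⁻²: r² - 9r + 18 = 0
Factor: (r - 3)(r - 6) = 0, so r = 3, 6.
General solution: y(n) = A·3ⁿ + B·6ⁿ

Characteristic: r² - 9r + 18 = 0, Roots: r = 3, 6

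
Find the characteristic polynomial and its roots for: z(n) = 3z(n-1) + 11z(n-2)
Substitute z(n) = rⁿ and divide through by rⁿ⁻²: r² - 3r - 11 = 0
Discriminant: 3² + 4·11 = 53, not a perfect square, so by the quadratic formula r = (3 ± √53)/2.
General solution: z(n) = A·r₁ⁿ + B·r₂ⁿ where r₁,r₂ = (3 ± √53)/2

Characteristic: r² - 3r - 11 = 0, Roots: r = (3 ± √53)/2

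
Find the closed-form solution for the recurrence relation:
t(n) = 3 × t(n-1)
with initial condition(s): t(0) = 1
Recurrence: t(n) = 3 × t(n-1), initial: t(0) = 1.
Each term is 3 times the previous, so this is geometric with ratio 3. After n steps: t(n) = t(0)·3ⁿ = 3ⁿ.

t(n) = 3ⁿ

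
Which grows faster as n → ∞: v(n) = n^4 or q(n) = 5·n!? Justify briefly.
Comparing growth rates:
Growth-rate hierarchy: log n ≺ any polynomial ≺ any exponential cⁿ (c>1) ≺ n! ≺ nⁿ.
factorial dominates polynomial degree 4 asymptotically.

q(n) grows faster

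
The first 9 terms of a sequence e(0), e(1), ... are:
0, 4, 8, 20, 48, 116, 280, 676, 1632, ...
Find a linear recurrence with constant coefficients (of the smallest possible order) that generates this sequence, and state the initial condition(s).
Look for the lowest-order linear relation among consecutive terms.
Observation: e(n) - 2·e(n-1) - (1)·e(n-2) = 0 holds for the shown terms, and no order-1 relation e(n) = α·e(n-1) + β fits.
Check at n=3: 2·8 + (1)·4 = 20. ✓

e(n) = 2e(n-1) + e(n-2), e(0) = 0, e(1) = 4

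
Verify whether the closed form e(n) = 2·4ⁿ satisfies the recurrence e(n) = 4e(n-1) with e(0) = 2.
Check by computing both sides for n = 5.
From the recurrence with e(0) = 2:
  e(0) = 2, e(1) = 8, e(2) = 32, e(3) = 128, e(4) = 512, e(5) = 2048
  so the recurrence gives e(5) = 2048.
From the proposed closed form e(n) = 2·4ⁿ:
  e(5) = 2048.
Both sides give 2048 at n = 5, and the initial condition(s) match, so the closed form is consistent.

Yes, the closed form is correct.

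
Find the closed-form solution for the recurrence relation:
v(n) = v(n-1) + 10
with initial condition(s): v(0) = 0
Recurrence: v(n) = v(n-1) + 10, initial: v(0) = 0.
Each step adds 10, so v(n) = v(0) + 10n = 10n.

v(n) = 10n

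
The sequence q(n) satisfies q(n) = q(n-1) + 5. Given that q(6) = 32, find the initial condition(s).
q(6) = q(0) + 6·5, so q(0) = 32 - 30 = 2.

q(0) = 2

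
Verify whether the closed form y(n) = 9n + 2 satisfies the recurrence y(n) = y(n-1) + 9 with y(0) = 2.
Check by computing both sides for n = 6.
From the recurrence with y(0) = 2:
  y(0) = 2, y(1) = 11, y(2) = 20, y(3) = 29, y(4) = 38, y(5) = 47, y(6) = 56
  so the recurrence gives y(6) = 56.
From the proposed closed form y(n) = 9n + 2:
  y(6) = 56.
Both sides give 56 at n = 6, and the initial condition(s) match, so the closed form is consistent.

Yes, the closed form is correct.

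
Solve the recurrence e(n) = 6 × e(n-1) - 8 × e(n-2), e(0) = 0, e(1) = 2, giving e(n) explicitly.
Recurrence: e(n) = 6 × e(n-1) - 8 × e(n-2), initial: e(0) = 0, e(1) = 2.
Characteristic equation: r² - 6r + 8 = 0, which factors as (r - 4)(r - 2) = 0, so r = 4, 2. General solution e(n) = A·4ⁿ + B·2ⁿ. From e(0) = 0: A + B = 0. From e(1) = 2: 4A + 2B = 2. Solving gives A = 1, B = -1.

e(n) = 4ⁿ - 2ⁿ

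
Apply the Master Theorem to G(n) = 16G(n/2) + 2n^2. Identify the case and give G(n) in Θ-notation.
Master Theorem template: G(n) = a·G(n/b) + f(n).
Here: a=16, b=2, f(n)=2n^2
Compute log_b(a) = log_2(16) = 4.
f(n) = 2n^2 = O(n^(4-ε)) with ε = 2. Case 1: G(n) = Θ(n^log_b(a)) = Θ(n^4).

Case 1: G(n) = Θ(n^4)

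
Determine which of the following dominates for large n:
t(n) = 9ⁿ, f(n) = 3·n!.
Comparing growth rates:
Growth-rate hierarchy: log n ≺ any polynomial ≺ any exponential cⁿ (c>1) ≺ n! ≺ nⁿ.
factorial dominates exponential base 9 asymptotically.

f(n) grows faster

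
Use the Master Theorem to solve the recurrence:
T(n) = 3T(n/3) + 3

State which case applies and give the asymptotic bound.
Master Theorem template: T(n) = a·T(n/b) + f(n).
Here: a=3, b=3, f(n)=3
Compute log_b(a) = log_3(3) = 1.
f(n) = 3 = O(n^(1-ε)) with ε = 1. Case 1: T(n) = Θ(n^log_b(a)) = Θ(n).

Case 1: T(n) = Θ(n)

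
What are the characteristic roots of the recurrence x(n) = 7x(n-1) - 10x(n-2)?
Substitute x(n) = rⁿ and divide through by rⁿ⁻²: r² - 7r + 10 = 0
Factor: (r - 5)(r - 2) = 0, so r = 5, 2.
General solution: x(n) = A·5ⁿ + B·2ⁿ

Characteristic: r² - 7r + 10 = 0, Roots: r = 5, 2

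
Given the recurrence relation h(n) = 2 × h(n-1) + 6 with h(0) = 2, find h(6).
Computing step by step:
h(0) = 2
h(1) = 2 × 2 + 6 = 10
h(2) = 2 × 10 + 6 = 26
h(3) = 2 × 26 + 6 = 58
h(4) = 2 × 58 + 6 = 122
h(5) = 2 × 122 + 6 = 250
h(6) = 2 × 250 + 6 = 506

506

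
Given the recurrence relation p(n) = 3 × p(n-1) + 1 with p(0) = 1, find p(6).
Computing step by step:
p(0) = 1
p(1) = 3 × 1 + 1 = 4
p(2) = 3 × 4 + 1 = 13
p(3) = 3 × 13 + 1 = 40
p(4) = 3 × 40 + 1 = 121
p(5) = 3 × 121 + 1 = 364
p(6) = 3 × 364 + 1 = 1093

1093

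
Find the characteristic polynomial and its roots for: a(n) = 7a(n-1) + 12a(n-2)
Substitute a(n) = rⁿ and divide through by rⁿ⁻²: r² - 7r - 12 = 0
Discriminant: 7² + 4·12 = 97, not a perfect square, so by the quadratic formula r = (7 ± √97)/2.
General solution: a(n) = A·r₁ⁿ + B·r₂ⁿ where r₁,r₂ = (7 ± √97)/2

Characteristic: r² - 7r - 12 = 0, Roots: r = (7 ± √97)/2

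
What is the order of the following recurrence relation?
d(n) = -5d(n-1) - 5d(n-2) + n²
The order is the largest lag k for which d(n-k) appears. Here the deepest term is d(n-2) (the n² term is non-homogeneous and does not affect the order), so the order is 2.

Order 2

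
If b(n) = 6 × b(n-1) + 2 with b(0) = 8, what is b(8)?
Computing step by step:
b(0) = 8
b(1) = 6 × 8 + 2 = 50
b(2) = 6 × 50 + 2 = 302
b(3) = 6 × 302 + 2 = 1814
b(4) = 6 × 1814 + 2 = 10886
b(5) = 6 × 10886 + 2 = 65318
b(6) = 6 × 65318 + 2 = 391910
b(7) = 6 × 391910 + 2 = 2351462
b(8) = 6 × 2351462 + 2 = 14108774

14108774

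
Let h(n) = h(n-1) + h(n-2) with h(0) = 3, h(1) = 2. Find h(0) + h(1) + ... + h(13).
Computing the sequence terms: 3, 2, 5, 7, 12, 19, 31, 50, 81, 131, 212, 343, 555, 898
Adding these values together:

2349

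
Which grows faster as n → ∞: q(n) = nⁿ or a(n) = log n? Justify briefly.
Comparing growth rates:
Growth-rate hierarchy: log n ≺ any polynomial ≺ any exponential cⁿ (c>1) ≺ n! ≺ nⁿ.
super-exponential nⁿ dominates logarithmic asymptotically.

q(n) grows faster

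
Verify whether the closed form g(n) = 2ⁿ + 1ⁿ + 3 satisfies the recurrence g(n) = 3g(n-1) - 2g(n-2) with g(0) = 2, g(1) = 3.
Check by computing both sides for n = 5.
From the recurrence with g(0) = 2, g(1) = 3:
  g(0) = 2, g(1) = 3, g(2) = 5, g(3) = 9, g(4) = 17, g(5) = 33
  so the recurrence gives g(5) = 33.
From the proposed closed form g(n) = 2ⁿ + 1ⁿ + 3:
  g(5) = 36.
The recurrence gives 33 but the closed form gives 36, so the closed form does not satisfy the recurrence.

No, the closed form is incorrect.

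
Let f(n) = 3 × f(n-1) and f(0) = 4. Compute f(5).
Computing step by step:
f(0) = 4
f(1) = 3 × 4 = 12
f(2) = 3 × 12 = 36
f(3) = 3 × 36 = 108
f(4) = 3 × 108 = 324
f(5) = 3 × 324 = 972

972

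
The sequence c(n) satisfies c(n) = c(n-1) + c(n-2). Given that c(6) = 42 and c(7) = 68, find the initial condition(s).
Work backwards using c(k) = c(k+2) - c(k+1):
c(5) = c(7) - c(6) = 68 - 42 = 26
c(4) = c(6) - c(5) = 42 - 26 = 16
c(3) = c(5) - c(4) = 26 - 16 = 10
c(2) = c(4) - c(3) = 16 - 10 = 6
c(1) = c(3) - c(2) = 10 - 6 = 4
c(0) = c(2) - c(1) = 6 - 4 = 2

c(0) = 2, c(1) = 4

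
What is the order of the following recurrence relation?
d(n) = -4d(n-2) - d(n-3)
The order is the largest lag k for which d(n-k) appears. Here the deepest term is d(n-3), so the order is 3.

Order 3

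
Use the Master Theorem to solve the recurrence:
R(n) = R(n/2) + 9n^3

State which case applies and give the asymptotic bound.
Master Theorem template: R(n) = a·R(n/b) + f(n).
Here: a=1, b=2, f(n)=9n^3
Compute log_b(a) = log_2(1) = 0.
f(n) = 9n^3 = Ω(n^(0+ε)) with ε = 3, and the regularity condition holds (a·f(n/b) = (a/b^3)·f(n) with a/b^3 = 2^-3 < 1). Case 3: R(n) = Θ(f(n)) = Θ(n^3).

Case 3: R(n) = Θ(n^3)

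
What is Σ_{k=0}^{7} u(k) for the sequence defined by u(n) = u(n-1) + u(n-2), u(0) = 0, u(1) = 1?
Computing the sequence terms: 0, 1, 1, 2, 3, 5, 8, 13
Adding these values together:

33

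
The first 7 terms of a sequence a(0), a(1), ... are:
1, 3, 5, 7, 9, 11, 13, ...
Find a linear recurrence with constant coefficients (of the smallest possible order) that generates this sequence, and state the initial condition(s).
Look for the lowest-order linear relation among consecutive terms.
Observation: consecutive differences are constant (= 2).
Check at n=2: 1·3 + 2 = 5. ✓

a(n) = a(n-1) + 2, a(0) = 1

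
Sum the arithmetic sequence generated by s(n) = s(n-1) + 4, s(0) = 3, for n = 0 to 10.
Computing the sequence terms: 3, 7, 11, 15, 19, 23, 27, 31, 35, 39, 43
Adding these values together:

253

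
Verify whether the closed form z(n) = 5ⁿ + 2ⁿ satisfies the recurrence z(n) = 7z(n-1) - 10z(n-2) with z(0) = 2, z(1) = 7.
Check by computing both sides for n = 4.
From the recurrence with z(0) = 2, z(1) = 7:
  z(0) = 2, z(1) = 7, z(2) = 29, z(3) = 133, z(4) = 641
  so the recurrence gives z(4) = 641.
From the proposed closed form z(n) = 5ⁿ + 2ⁿ:
  z(4) = 641.
Both sides give 641 at n = 4, and the initial condition(s) match, so the closed form is consistent.

Yes, the closed form is correct.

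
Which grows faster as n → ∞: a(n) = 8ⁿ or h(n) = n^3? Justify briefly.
Comparing growth rates:
Growth-rate hierarchy: log n ≺ any polynomial ≺ any exponential cⁿ (c>1) ≺ n! ≺ nⁿ.
exponential base 8 dominates polynomial degree 3 asymptotically.

a(n) grows faster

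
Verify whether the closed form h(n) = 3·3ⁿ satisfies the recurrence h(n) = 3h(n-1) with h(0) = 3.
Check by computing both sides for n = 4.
From the recurrence with h(0) = 3:
  h(0) = 3, h(1) = 9, h(2) = 27, h(3) = 81, h(4) = 243
  so the recurrence gives h(4) = 243.
From the proposed closed form h(n) = 3·3ⁿ:
  h(4) = 243.
Both sides give 243 at n = 4, and the initial condition(s) match, so the closed form is consistent.

Yes, the closed form is correct.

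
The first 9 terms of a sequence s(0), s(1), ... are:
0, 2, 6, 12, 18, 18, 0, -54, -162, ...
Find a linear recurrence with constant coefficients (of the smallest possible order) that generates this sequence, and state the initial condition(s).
Look for the lowest-order linear relation among consecutive terms.
Observation: s(n) - 3·s(n-1) - (-3)·s(n-2) = 0 holds for the shown terms, and no order-1 relation s(n) = α·s(n-1) + β fits.
Check at n=3: 3·6 + (-3)·2 = 12. ✓

s(n) = 3s(n-1) - 3s(n-2), s(0) = 0, s(1) = 2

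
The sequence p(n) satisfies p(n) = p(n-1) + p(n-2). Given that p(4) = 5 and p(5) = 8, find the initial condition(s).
Work backwards using p(k) = p(k+2) - p(k+1):
p(3) = p(5) - p(4) = 8 - 5 = 3
p(2) = p(4) - p(3) = 5 - 3 = 2
p(1) = p(3) - p(2) = 3 - 2 = 1
p(0) = p(2) - p(1) = 2 - 1 = 1

p(0) = 1, p(1) = 1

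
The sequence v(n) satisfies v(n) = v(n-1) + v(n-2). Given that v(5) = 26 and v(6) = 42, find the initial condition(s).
Work backwards using v(k) = v(k+2) - v(k+1):
v(4) = v(6) - v(5) = 42 - 26 = 16
v(3) = v(5) - v(4) = 26 - 16 = 10
v(2) = v(4) - v(3) = 16 - 10 = 6
v(1) = v(3) - v(2) = 10 - 6 = 4
v(0) = v(2) - v(1) = 6 - 4 = 2

v(0) = 2, v(1) = 4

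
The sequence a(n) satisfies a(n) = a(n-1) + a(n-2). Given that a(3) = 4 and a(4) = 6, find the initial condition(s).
Work backwards using a(k) = a(k+2) - a(k+1):
a(2) = a(4) - a(3) = 6 - 4 = 2
a(1) = a(3) - a(2) = 4 - 2 = 2
a(0) = a(2) - a(1) = 2 - 2 = 0

a(0) = 0, a(1) = 2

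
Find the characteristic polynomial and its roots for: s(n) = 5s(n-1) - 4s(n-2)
Substitute s(n) = rⁿ and divide through by rⁿ⁻²: r² - 5r + 4 = 0
Factor: (r - 4)(r - 1) = 0, so r = 4, 1.
General solution: s(n) = A·4ⁿ + B·1ⁿ

Characteristic: r² - 5r + 4 = 0, Roots: r = 4, 1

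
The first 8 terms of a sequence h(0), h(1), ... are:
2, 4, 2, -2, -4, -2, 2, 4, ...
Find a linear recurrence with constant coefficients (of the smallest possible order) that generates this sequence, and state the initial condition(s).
Look for the lowest-order linear relation among consecutive terms.
Observation: h(n) - 1·h(n-1) - (-1)·h(n-2) = 0 holds for the shown terms, and no order-1 relation h(n) = α·h(n-1) + β fits.
Check at n=3: 1·2 + (-1)·4 = -2. ✓

h(n) = h(n-1) - h(n-2), h(0) = 2, h(1) = 4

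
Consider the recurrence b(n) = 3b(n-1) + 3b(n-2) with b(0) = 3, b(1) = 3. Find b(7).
Computing the sequence terms:
3, 3, 18, 63, 243, 918, 3483, 13203

13203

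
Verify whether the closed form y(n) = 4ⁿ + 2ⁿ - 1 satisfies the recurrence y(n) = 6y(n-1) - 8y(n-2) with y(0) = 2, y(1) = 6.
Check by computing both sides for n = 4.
From the recurrence with y(0) = 2, y(1) = 6:
  y(0) = 2, y(1) = 6, y(2) = 20, y(3) = 72, y(4) = 272
  so the recurrence gives y(4) = 272.
From the proposed closed form y(n) = 4ⁿ + 2ⁿ - 1:
  y(4) = 271.
The recurrence gives 272 but the closed form gives 271, so the closed form does not satisfy the recurrence.

No, the closed form is incorrect.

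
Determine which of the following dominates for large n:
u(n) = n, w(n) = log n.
Comparing growth rates:
Growth-rate hierarchy: log n ≺ any polynomial ≺ any exponential cⁿ (c>1) ≺ n! ≺ nⁿ.
polynomial degree 1 dominates logarithmic asymptotically.

u(n) grows faster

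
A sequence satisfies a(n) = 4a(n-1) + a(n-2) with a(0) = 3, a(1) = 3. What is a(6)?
Computing the sequence terms:
3, 3, 15, 63, 267, 1131, 4791

4791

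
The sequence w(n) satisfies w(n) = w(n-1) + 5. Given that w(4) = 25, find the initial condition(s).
w(4) = w(0) + 4·5, so w(0) = 25 - 20 = 5.

w(0) = 5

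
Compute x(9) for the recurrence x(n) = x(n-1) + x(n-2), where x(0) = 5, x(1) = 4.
Computing the sequence terms:
5, 4, 9, 13, 22, 35, 57, 92, 149, 241

241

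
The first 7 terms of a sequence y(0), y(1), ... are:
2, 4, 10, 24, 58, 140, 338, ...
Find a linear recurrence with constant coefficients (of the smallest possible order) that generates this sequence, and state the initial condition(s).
Look for the lowest-order linear relation among consecutive terms.
Observation: y(n) - 2·y(n-1) - (1)·y(n-2) = 0 holds for the shown terms, and no order-1 relation y(n) = α·y(n-1) + β fits.
Check at n=3: 2·10 + (1)·4 = 24. ✓

y(n) = 2y(n-1) + y(n-2), y(0) = 2, y(1) = 4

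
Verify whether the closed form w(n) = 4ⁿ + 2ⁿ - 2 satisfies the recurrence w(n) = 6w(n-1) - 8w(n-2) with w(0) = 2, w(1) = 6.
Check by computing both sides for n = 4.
From the recurrence with w(0) = 2, w(1) = 6:
  w(0) = 2, w(1) = 6, w(2) = 20, w(3) = 72, w(4) = 272
  so the recurrence gives w(4) = 272.
From the proposed closed form w(n) = 4ⁿ + 2ⁿ - 2:
  w(4) = 270.
The recurrence gives 272 but the closed form gives 270, so the closed form does not satisfy the recurrence.

No, the closed form is incorrect.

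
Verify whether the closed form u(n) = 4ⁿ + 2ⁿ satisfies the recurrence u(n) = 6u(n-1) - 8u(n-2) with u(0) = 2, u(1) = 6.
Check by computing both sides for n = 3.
From the recurrence with u(0) = 2, u(1) = 6:
  u(0) = 2, u(1) = 6, u(2) = 20, u(3) = 72
  so the recurrence gives u(3) = 72.
From the proposed closed form u(n) = 4ⁿ + 2ⁿ:
  u(3) = 72.
Both sides give 72 at n = 3, and the initial condition(s) match, so the closed form is consistent.

Yes, the closed form is correct.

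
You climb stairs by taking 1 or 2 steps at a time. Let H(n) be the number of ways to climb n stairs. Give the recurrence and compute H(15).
Condition on the size of the last step (1 to 2): before it there were n-1, …, n-2 stairs climbed, and these cases are disjoint, so H(n) = H(n-1) + H(n-2) (Fibonacci-type sequence).
Initial conditions by direct count (compositions of i into parts ≤ 2): H(1) = 1; H(2) = 2.
Iterating the recurrence: H(3) = 3, H(4) = 5, H(5) = 8, H(6) = 13, H(7) = 21, H(8) = 34, H(9) = 55, H(10) = 89, H(11) = 144, H(12) = 233, H(13) = 377, H(14) = 610, H(15) = 987.

H(n) = H(n-1) + H(n-2), H(1) = 1, H(2) = 2; H(15) = 987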